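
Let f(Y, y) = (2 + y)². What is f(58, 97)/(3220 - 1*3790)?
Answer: -3267/190 ≈ -17.195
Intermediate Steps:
f(58, 97)/(3220 - 1*3790) = (2 + 97)²/(3220 - 1*3790) = 99²/(3220 - 3790) = 9801/(-570) = 9801*(-1/570) = -3267/190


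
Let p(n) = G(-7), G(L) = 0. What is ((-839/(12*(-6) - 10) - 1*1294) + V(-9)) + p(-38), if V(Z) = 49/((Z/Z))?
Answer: -101251/82 ≈ -1234.8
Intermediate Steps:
p(n) = 0
V(Z) = 49 (V(Z) = 49/1 = 49*1 = 49)
((-839/(12*(-6) - 10) - 1*1294) + V(-9)) + p(-38) = ((-839/(12*(-6) - 10) - 1*1294) + 49) + 0 = ((-839/(-72 - 10) - 1294) + 49) + 0 = ((-839/(-82) - 1294) + 49) + 0 = ((-839*(-1/82) - 1294) + 49) + 0 = ((839/82 - 1294) + 49) + 0 = (-105269/82 + 49) + 0 = -101251/82 + 0 = -101251/82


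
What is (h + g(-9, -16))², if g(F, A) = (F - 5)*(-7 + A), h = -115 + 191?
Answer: 158404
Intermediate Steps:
h = 76
g(F, A) = (-7 + A)*(-5 + F) (g(F, A) = (-5 + F)*(-7 + A) = (-7 + A)*(-5 + F))
(h + g(-9, -16))² = (76 + (35 - 7*(-9) - 5*(-16) - 16*(-9)))² = (76 + (35 + 63 + 80 + 144))² = (76 + 322)² = 398² = 158404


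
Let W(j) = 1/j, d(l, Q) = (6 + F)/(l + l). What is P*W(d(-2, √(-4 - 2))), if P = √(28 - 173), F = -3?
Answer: -4*I*√145/3 ≈ -16.055*I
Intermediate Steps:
d(l, Q) = 3/(2*l) (d(l, Q) = (6 - 3)/(l + l) = 3/((2*l)) = 3*(1/(2*l)) = 3/(2*l))
P = I*√145 (P = √(-145) = I*√145 ≈ 12.042*I)
P*W(d(-2, √(-4 - 2))) = (I*√145)/(((3/2)/(-2))) = (I*√145)/(((3/2)*(-½))) = (I*√145)/(-¾) = (I*√145)*(-4/3) = -4*I*√145/3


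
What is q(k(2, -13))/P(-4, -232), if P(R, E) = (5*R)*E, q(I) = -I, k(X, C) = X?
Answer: -1/2320 ≈ -0.00043103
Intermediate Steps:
P(R, E) = 5*E*R
q(k(2, -13))/P(-4, -232) = (-1*2)/((5*(-232)*(-4))) = -2/4640 = -2*1/4640 = -1/2320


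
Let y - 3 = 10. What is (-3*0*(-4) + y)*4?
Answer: 52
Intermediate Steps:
y = 13 (y = 3 + 10 = 13)
(-3*0*(-4) + y)*4 = (-3*0*(-4) + 13)*4 = (0*(-4) + 13)*4 = (0 + 13)*4 = 13*4 = 52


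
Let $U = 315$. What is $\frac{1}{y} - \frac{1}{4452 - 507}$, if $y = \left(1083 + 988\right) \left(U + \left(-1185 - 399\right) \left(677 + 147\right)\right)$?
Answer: $- \frac{900817972}{3553721711865} \approx -0.00025349$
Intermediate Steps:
$y = -2702449971$ ($y = \left(1083 + 988\right) \left(315 + \left(-1185 - 399\right) \left(677 + 147\right)\right) = 2071 \left(315 - 1305216\right) = 2071 \left(-1304901\right) = -2702449971$)
$\frac{1}{y} - \frac{1}{4452 - 507} = \frac{1}{-2702449971} - \frac{1}{4452 - 507} = - \frac{1}{2702449971} - \frac{1}{3945} = - \frac{900817972}{3553721711865}$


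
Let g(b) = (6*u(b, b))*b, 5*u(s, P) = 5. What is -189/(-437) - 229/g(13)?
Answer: -85331/34086 ≈ -2.5034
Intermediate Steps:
u(s, P) = 1 (u(s, P) = (1/5)*5 = 1)
g(b) = 6*b (g(b) = (6*1)*b = 6*b)
-189/(-437) - 229/g(13) = -189/(-437) - 229/(6*13) = -189*(-1/437) - 229/78 = 189/437 - 229*1/78 = 189/437 - 229/78 = -85331/34086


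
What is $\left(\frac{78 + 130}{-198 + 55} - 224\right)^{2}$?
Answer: $\frac{6150400}{121} \approx 50830.0$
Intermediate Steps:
$\left(\frac{78 + 130}{-198 + 55} - 224\right)^{2} = \left(\frac{208}{-143} - 224\right)^{2} = \left(208 \left(- \frac{1}{143}\right) - 224\right)^{2} = \left(- \frac{16}{11} - 224\right)^{2} = \left(- \frac{2480}{11}\right)^{2} = \frac{6150400}{121}$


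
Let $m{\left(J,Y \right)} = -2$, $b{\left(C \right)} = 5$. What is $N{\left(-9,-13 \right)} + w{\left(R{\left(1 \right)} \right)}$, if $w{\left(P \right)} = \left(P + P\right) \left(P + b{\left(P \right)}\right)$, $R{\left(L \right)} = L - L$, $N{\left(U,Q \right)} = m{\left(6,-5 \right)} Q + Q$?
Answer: $13$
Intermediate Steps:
$N{\left(U,Q \right)} = - Q$ ($N{\left(U,Q \right)} = - 2 Q + Q = - Q$)
$R{\left(L \right)} = 0$
$w{\left(P \right)} = 2 P \left(5 + P\right)$ ($w{\left(P \right)} = \left(P + P\right) \left(P + 5\right) = 2 P \left(5 + P\right)$)
$N{\left(-9,-13 \right)} + w{\left(R{\left(1 \right)} \right)} = \left(-1\right) \left(-13\right) + 2 \cdot 0 \left(5 + 0\right) = 13 + 2 \cdot 0 \cdot 5 = 13 + 0 = 13$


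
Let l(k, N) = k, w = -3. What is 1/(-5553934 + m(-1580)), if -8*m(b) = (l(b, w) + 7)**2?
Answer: -8/46905801 ≈ -1.7055e-7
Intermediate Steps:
m(b) = -(7 + b)**2/8 (m(b) = -(b + 7)**2/8 = -(7 + b)**2/8)
1/(-5553934 + m(-1580)) = 1/(-5553934 - (7 - 1580)**2/8) = 1/(-5553934 - 1/8*(-1573)**2) = 1/(-5553934 - 1/8*2474329) = 1/(-5553934 - 2474329/8) = 1/(-46905801/8) = -8/46905801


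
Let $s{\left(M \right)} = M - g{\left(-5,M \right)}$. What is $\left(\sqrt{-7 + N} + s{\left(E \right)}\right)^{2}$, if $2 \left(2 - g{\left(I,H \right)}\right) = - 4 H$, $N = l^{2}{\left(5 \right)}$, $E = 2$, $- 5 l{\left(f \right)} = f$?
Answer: $\left(4 - i \sqrt{6}\right)^{2} \approx 10.0 - 19.596 i$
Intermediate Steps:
$l{\left(f \right)} = - \frac{f}{5}$
$N = 1$ ($N = \left(\left(- \frac{1}{5}\right) 5\right)^{2} = \left(-1\right)^{2} = 1$)
$g{\left(I,H \right)} = 2 + 2 H$ ($g{\left(I,H \right)} = 2 - \frac{\left(-4\right) H}{2} = 2 + 2 H$)
$s{\left(M \right)} = -2 - M$ ($s{\left(M \right)} = M - \left(2 + 2 M\right) = -2 - M$)
$\left(\sqrt{-7 + N} + s{\left(E \right)}\right)^{2} = \left(\sqrt{-7 + 1} - 4\right)^{2} = \left(\sqrt{-6} - 4\right)^{2} = \left(i \sqrt{6} - 4\right)^{2} = \left(-4 + i \sqrt{6}\right)^{2}$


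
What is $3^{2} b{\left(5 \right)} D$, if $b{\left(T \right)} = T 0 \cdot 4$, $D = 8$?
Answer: $0$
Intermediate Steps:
$b{\left(T \right)} = 0$ ($b{\left(T \right)} = 0 \cdot 4 = 0$)
$3^{2} b{\left(5 \right)} D = 3^{2} \cdot 0 \cdot 8 = 9 \cdot 0 \cdot 8 = 0 \cdot 8 = 0$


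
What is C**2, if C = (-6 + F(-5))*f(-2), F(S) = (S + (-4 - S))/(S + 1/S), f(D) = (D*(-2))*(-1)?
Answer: 73984/169 ≈ 437.78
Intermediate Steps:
f(D) = 2*D (f(D) = -2*D*(-1) = 2*D)
F(S) = -4/(S + 1/S)
C = 272/13 (C = (-6 - 4*(-5)/(1 + (-5)**2))*(2*(-2)) = (-6 - 4*(-5)/(1 + 25))*(-4) = (-6 - 4*(-5)/26)*(-4) = (-6 - 4*(-5)*1/26)*(-4) = (-6 + 10/13)*(-4) = -68/13*(-4) = 272/13 ≈ 20.923)
C**2 = (272/13)**2 = 73984/169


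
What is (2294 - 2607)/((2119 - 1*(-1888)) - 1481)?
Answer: -313/2526 ≈ -0.12391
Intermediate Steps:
(2294 - 2607)/((2119 - 1*(-1888)) - 1481) = -313/((2119 + 1888) - 1481) = -313/(4007 - 1481) = -313/2526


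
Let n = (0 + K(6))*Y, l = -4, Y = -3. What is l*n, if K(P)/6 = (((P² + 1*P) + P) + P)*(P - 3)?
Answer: 11664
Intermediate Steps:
K(P) = 6*(-3 + P)*(P² + 3*P) (K(P) = 6*((((P² + 1*P) + P) + P)*(P - 3)) = 6*((((P² + P) + P) + P)*(-3 + P)) = 6*((((P + P²) + P) + P)*(-3 + P)) = 6*(((P² + 2*P) + P)*(-3 + P)) = 6*((P² + 3*P)*(-3 + P)) = 6*((-3 + P)*(P² + 3*P)) = 6*(-3 + P)*(P² + 3*P))
n = -2916 (n = (0 + 6*6*(-9 + 6²))*(-3) = (0 + 6*6*(-9 + 36))*(-3) = (0 + 6*6*27)*(-3) = (0 + 972)*(-3) = 972*(-3) = -2916)
l*n = -4*(-2916) = 11664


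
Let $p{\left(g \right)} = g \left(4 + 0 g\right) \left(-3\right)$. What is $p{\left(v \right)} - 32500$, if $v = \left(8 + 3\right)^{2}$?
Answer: $-33952$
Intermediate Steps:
$v = 121$ ($v = 11^{2} = 121$)
$p{\left(g \right)} = - 12 g$ ($p{\left(g \right)} = g \left(4 + 0\right) \left(-3\right) = g 4 \left(-3\right) = 4 g \left(-3\right) = - 12 g$)
$p{\left(v \right)} - 32500 = \left(-12\right) 121 - 32500 = -1452 - 32500 = -33952$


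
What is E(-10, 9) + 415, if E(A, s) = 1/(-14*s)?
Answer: 52289/126 ≈ 414.99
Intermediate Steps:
E(A, s) = -1/(14*s)
E(-10, 9) + 415 = -1/14/9 + 415 = -1/14*1/9 + 415 = -1/126 + 415 = 52289/126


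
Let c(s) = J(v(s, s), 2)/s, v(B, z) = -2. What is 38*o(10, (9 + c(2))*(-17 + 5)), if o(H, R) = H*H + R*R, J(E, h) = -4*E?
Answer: 928568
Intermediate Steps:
c(s) = 8/s (c(s) = (-4*(-2))/s = 8/s)
o(H, R) = H² + R²
38*o(10, (9 + c(2))*(-17 + 5)) = 38*(10² + ((9 + 8/2)*(-17 + 5))²) = 38*(100 + ((9 + 8*(½))*(-12))²) = 38*(100 + ((9 + 4)*(-12))²) = 38*(100 + (13*(-12))²) = 38*(100 + (-156)²) = 38*(100 + 24336) = 38*24436 = 928568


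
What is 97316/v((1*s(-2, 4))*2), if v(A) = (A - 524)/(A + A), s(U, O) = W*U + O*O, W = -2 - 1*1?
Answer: -267619/15 ≈ -17841.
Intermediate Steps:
W = -3 (W = -2 - 1 = -3)
s(U, O) = O² - 3*U (s(U, O) = -3*U + O*O = -3*U + O² = O² - 3*U)
v(A) = (-524 + A)/(2*A) (v(A) = (-524 + A)/((2*A)) = (-524 + A)*(1/(2*A)) = (-524 + A)/(2*A))
97316/v((1*s(-2, 4))*2) = 97316/(((-524 + (1*(4² - 3*(-2)))*2)/(2*(((1*(4² - 3*(-2)))*2))))) = 97316/(((-524 + (1*(16 + 6))*2)/(2*(((1*(16 + 6))*2))))) = 97316/(((-524 + (1*22)*2)/(2*(((1*22)*2))))) = 97316/(((-524 + 22*2)/(2*((22*2))))) = 97316/(((½)*(-524 + 44)/44)) = 97316/(((½)*(1/44)*(-480))) = 97316/(-60/11) = 97316*(-11/60) = -267619/15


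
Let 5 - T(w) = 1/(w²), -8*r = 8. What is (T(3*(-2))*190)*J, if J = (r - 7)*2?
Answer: -136040/9 ≈ -15116.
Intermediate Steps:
r = -1 (r = -⅛*8 = -1)
J = -16 (J = (-1 - 7)*2 = -8*2 = -16)
T(w) = 5 - 1/w² (T(w) = 5 - 1/(w²) = 5 - 1/w²)
(T(3*(-2))*190)*J = ((5 - 1/(3*(-2))²)*190)*(-16) = ((5 - 1/(-6)²)*190)*(-16) = ((5 - 1*1/36)*190)*(-16) = ((5 - 1/36)*190)*(-16) = ((179/36)*190)*(-16) = (17005/18)*(-16) = -136040/9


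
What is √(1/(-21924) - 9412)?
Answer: I*√125666351601/3654 ≈ 97.016*I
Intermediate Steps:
√(1/(-21924) - 9412) = √(-1/21924 - 9412) = √(-206348689/21924) = I*√125666351601/3654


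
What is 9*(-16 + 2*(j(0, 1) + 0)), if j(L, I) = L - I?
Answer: -162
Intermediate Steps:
9*(-16 + 2*(j(0, 1) + 0)) = 9*(-16 + 2*((0 - 1*1) + 0)) = 9*(-16 + 2*((0 - 1) + 0)) = 9*(-16 + 2*(-1 + 0)) = 9*(-16 + 2*(-1)) = 9*(-16 - 2) = 9*(-18) = -162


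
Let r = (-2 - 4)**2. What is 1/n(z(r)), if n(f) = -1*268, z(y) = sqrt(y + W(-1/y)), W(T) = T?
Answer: -1/268 ≈ -0.0037313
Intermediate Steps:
r = 36 (r = (-6)**2 = 36)
z(y) = sqrt(y - 1/y)
n(f) = -268
1/n(z(r)) = 1/(-268) = -1/268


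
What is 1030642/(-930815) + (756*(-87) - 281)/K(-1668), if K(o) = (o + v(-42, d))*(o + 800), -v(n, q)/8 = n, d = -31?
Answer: -1253086668187/1076185963440 ≈ -1.1644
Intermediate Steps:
v(n, q) = -8*n
K(o) = (336 + o)*(800 + o) (K(o) = (o - 8*(-42))*(o + 800) = (o + 336)*(800 + o) = (336 + o)*(800 + o))
1030642/(-930815) + (756*(-87) - 281)/K(-1668) = 1030642/(-930815) + (756*(-87) - 281)/(268800 + (-1668)**2 + 1136*(-1668)) = 1030642*(-1/930815) + (-65772 - 281)/(268800 + 2782224 - 1894848) = -1030642/930815 - 66053/1156176 = -1253086668187/1076185963440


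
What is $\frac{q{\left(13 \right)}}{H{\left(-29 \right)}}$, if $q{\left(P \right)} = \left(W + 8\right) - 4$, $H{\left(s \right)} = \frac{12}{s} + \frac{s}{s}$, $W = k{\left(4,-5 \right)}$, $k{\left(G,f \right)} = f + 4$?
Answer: $\frac{87}{17} \approx 5.1176$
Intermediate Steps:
$k{\left(G,f \right)} = 4 + f$
$W = -1$ ($W = 4 - 5 = -1$)
$H{\left(s \right)} = 1 + \frac{12}{s}$ ($H{\left(s \right)} = \frac{12}{s} + 1 = 1 + \frac{12}{s}$)
$q{\left(P \right)} = 3$ ($q{\left(P \right)} = \left(-1 + 8\right) - 4 = 7 - 4 = 3$)
$\frac{q{\left(13 \right)}}{H{\left(-29 \right)}} = \frac{3}{\frac{1}{-29} \left(12 - 29\right)} = \frac{3}{\left(- \frac{1}{29}\right) \left(-17\right)} = \frac{3}{\frac{17}{29}} = 3 \cdot \frac{29}{17} = \frac{87}{17}$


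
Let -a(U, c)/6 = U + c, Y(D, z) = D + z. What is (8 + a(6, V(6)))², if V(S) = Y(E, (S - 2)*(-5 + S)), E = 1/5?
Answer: 70756/25 ≈ 2830.2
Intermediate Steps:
E = ⅕ ≈ 0.20000
V(S) = ⅕ + (-5 + S)*(-2 + S) (V(S) = ⅕ + (S - 2)*(-5 + S) = ⅕ + (-2 + S)*(-5 + S) = ⅕ + (-5 + S)*(-2 + S))
a(U, c) = -6*U - 6*c (a(U, c) = -6*(U + c) = -6*U - 6*c)
(8 + a(6, V(6)))² = (8 + (-6*6 - 6*(51/5 + 6² - 7*6)))² = (8 + (-36 - 6*(51/5 + 36 - 42)))² = (8 + (-36 - 6*21/5))² = (8 + (-36 - 126/5))² = (8 - 306/5)² = (-266/5)² = 70756/25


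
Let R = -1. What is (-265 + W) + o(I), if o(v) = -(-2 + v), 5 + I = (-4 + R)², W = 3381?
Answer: 3098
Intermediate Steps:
I = 20 (I = -5 + (-4 - 1)² = -5 + (-5)² = -5 + 25 = 20)
o(v) = 2 - v
(-265 + W) + o(I) = (-265 + 3381) + (2 - 1*20) = 3116 + (2 - 20) = 3116 - 18 = 3098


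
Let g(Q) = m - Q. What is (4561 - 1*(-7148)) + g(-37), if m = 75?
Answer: 11821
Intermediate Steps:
g(Q) = 75 - Q
(4561 - 1*(-7148)) + g(-37) = (4561 - 1*(-7148)) + (75 - 1*(-37)) = (4561 + 7148) + (75 + 37) = 11709 + 112 = 11821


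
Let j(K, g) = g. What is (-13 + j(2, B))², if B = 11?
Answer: 4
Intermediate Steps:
(-13 + j(2, B))² = (-13 + 11)² = (-2)² = 4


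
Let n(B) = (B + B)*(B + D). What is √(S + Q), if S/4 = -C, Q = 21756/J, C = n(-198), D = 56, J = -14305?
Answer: 2*I*√11507002066695/14305 ≈ 474.27*I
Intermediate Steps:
n(B) = 2*B*(56 + B) (n(B) = (B + B)*(B + 56) = (2*B)*(56 + B) = 2*B*(56 + B))
C = 56232 (C = 2*(-198)*(56 - 198) = 2*(-198)*(-142) = 56232)
Q = -21756/14305 (Q = 21756/(-14305) = 21756*(-1/14305) = -21756/14305 ≈ -1.5209)
S = -224928 (S = 4*(-1*56232) = 4*(-56232) = -224928)
√(S + Q) = √(-224928 - 21756/14305) = √(-3217616796/14305) = 2*I*√11507002066695/14305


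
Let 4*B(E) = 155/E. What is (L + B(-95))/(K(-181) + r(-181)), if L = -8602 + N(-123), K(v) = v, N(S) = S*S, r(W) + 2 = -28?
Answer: -496021/16036 ≈ -30.932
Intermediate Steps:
r(W) = -30 (r(W) = -2 - 28 = -30)
N(S) = S²
B(E) = 155/(4*E) (B(E) = (155/E)/4 = 155/(4*E))
L = 6527 (L = -8602 + (-123)² = -8602 + 15129 = 6527)
(L + B(-95))/(K(-181) + r(-181)) = (6527 + (155/4)/(-95))/(-181 - 30) = (6527 + (155/4)*(-1/95))/(-211) = (6527 - 31/76)*(-1/211) = (496021/76)*(-1/211) = -496021/16036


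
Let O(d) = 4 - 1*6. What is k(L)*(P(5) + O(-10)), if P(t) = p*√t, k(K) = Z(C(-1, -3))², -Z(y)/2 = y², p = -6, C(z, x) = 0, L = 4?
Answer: 0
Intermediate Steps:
Z(y) = -2*y²
k(K) = 0 (k(K) = (-2*0²)² = (-2*0)² = 0² = 0)
P(t) = -6*√t
O(d) = -2 (O(d) = 4 - 6 = -2)
k(L)*(P(5) + O(-10)) = 0*(-6*√5 - 2) = 0*(-2 - 6*√5) = 0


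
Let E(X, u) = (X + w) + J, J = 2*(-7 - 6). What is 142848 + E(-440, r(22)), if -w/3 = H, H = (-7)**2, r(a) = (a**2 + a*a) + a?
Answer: 142235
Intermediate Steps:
J = -26 (J = 2*(-13) = -26)
r(a) = a + 2*a**2 (r(a) = (a**2 + a**2) + a = 2*a**2 + a = a + 2*a**2)
H = 49
w = -147 (w = -3*49 = -147)
E(X, u) = -173 + X (E(X, u) = (X - 147) - 26 = (-147 + X) - 26 = -173 + X)
142848 + E(-440, r(22)) = 142848 + (-173 - 440) = 142848 - 613 = 142235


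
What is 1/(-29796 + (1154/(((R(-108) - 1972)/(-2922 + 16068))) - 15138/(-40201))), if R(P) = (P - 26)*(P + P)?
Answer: -271075343/7924391687673 ≈ -3.4208e-5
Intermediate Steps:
R(P) = 2*P*(-26 + P) (R(P) = (-26 + P)*(2*P) = 2*P*(-26 + P))
1/(-29796 + (1154/(((R(-108) - 1972)/(-2922 + 16068))) - 15138/(-40201))) = 1/(-29796 + (1154/(((2*(-108)*(-26 - 108) - 1972)/(-2922 + 16068))) - 15138/(-40201))) = 1/(-29796 + (1154/(((2*(-108)*(-134) - 1972)/13146)) - 15138*(-1/40201))) = 1/(-29796 + (1154/(((28944 - 1972)*(1/13146))) + 15138/40201)) = 1/(-29796 + (1154/((26972*(1/13146))) + 15138/40201)) = 1/(-29796 + (1154/(13486/6573) + 15138/40201)) = 1/(-29796 + (1154*(6573/13486) + 15138/40201)) = 1/(-29796 + (3792621/6743 + 15138/40201)) = 1/(-29796 + 152569232355/271075343) = 1/(-7924391687673/271075343) = -271075343/7924391687673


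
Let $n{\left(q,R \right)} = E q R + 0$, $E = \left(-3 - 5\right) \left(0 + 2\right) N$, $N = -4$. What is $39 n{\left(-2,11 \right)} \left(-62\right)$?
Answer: $3404544$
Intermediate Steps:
$E = 64$ ($E = \left(-3 - 5\right) \left(0 + 2\right) \left(-4\right) = \left(-8\right) 2 \left(-4\right) = \left(-16\right) \left(-4\right) = 64$)
$n{\left(q,R \right)} = 64 R q$ ($n{\left(q,R \right)} = 64 q R + 0 = 64 R q + 0 = 64 R q$)
$39 n{\left(-2,11 \right)} \left(-62\right) = 39 \cdot 64 \cdot 11 \left(-2\right) \left(-62\right) = 39 \left(-1408\right) \left(-62\right) = \left(-54912\right) \left(-62\right) = 3404544$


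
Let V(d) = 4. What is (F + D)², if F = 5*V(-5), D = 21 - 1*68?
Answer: 729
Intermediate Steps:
D = -47 (D = 21 - 68 = -47)
F = 20 (F = 5*4 = 20)
(F + D)² = (20 - 47)² = (-27)² = 729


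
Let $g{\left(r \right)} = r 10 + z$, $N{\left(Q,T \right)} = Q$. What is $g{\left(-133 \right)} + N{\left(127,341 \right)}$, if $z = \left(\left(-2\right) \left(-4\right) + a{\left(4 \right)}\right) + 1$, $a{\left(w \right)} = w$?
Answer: $-1190$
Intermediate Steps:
$z = 13$ ($z = \left(\left(-2\right) \left(-4\right) + 4\right) + 1 = \left(8 + 4\right) + 1 = 12 + 1 = 13$)
$g{\left(r \right)} = 13 + 10 r$ ($g{\left(r \right)} = r 10 + 13 = 10 r + 13 = 13 + 10 r$)
$g{\left(-133 \right)} + N{\left(127,341 \right)} = \left(13 + 10 \left(-133\right)\right) + 127 = \left(13 - 1330\right) + 127 = -1317 + 127 = -1190$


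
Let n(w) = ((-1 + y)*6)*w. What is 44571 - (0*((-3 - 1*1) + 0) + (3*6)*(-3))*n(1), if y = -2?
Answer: 43599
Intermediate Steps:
n(w) = -18*w (n(w) = ((-1 - 2)*6)*w = (-3*6)*w = -18*w)
44571 - (0*((-3 - 1*1) + 0) + (3*6)*(-3))*n(1) = 44571 - (0*((-3 - 1*1) + 0) + (3*6)*(-3))*(-18*1) = 44571 - (0*((-3 - 1) + 0) + 18*(-3))*(-18) = 44571 - (0*(-4 + 0) - 54)*(-18) = 44571 - (0*(-4) - 54)*(-18) = 44571 - (0 - 54)*(-18) = 44571 - (-54)*(-18) = 44571 - 1*972 = 44571 - 972 = 43599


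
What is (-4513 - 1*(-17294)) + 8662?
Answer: 21443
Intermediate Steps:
(-4513 - 1*(-17294)) + 8662 = (-4513 + 17294) + 8662 = 12781 + 8662 = 21443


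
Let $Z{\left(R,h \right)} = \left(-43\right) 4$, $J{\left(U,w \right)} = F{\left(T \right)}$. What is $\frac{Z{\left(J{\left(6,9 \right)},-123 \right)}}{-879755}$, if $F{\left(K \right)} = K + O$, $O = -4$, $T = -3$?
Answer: $\frac{172}{879755} \approx 0.00019551$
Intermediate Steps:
$F{\left(K \right)} = -4 + K$ ($F{\left(K \right)} = K - 4 = -4 + K$)
$J{\left(U,w \right)} = -7$ ($J{\left(U,w \right)} = -4 - 3 = -7$)
$Z{\left(R,h \right)} = -172$
$\frac{Z{\left(J{\left(6,9 \right)},-123 \right)}}{-879755} = - \frac{172}{-879755} = \left(-172\right) \left(- \frac{1}{879755}\right) = \frac{172}{879755}$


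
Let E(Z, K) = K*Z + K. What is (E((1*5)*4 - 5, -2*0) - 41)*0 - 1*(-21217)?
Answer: 21217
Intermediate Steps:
E(Z, K) = K + K*Z
(E((1*5)*4 - 5, -2*0) - 41)*0 - 1*(-21217) = ((-2*0)*(1 + ((1*5)*4 - 5)) - 41)*0 - 1*(-21217) = (0*(1 + (5*4 - 5)) - 41)*0 + 21217 = (0*(1 + (20 - 5)) - 41)*0 + 21217 = (0*(1 + 15) - 41)*0 + 21217 = (0*16 - 41)*0 + 21217 = (0 - 41)*0 + 21217 = -41*0 + 21217 = 0 + 21217 = 21217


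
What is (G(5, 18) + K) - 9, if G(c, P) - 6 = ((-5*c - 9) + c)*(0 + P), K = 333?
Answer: -192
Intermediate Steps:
G(c, P) = 6 + P*(-9 - 4*c) (G(c, P) = 6 + ((-5*c - 9) + c)*(0 + P) = 6 + ((-9 - 5*c) + c)*P = 6 + (-9 - 4*c)*P = 6 + P*(-9 - 4*c))
(G(5, 18) + K) - 9 = ((6 - 9*18 - 4*18*5) + 333) - 9 = ((6 - 162 - 360) + 333) - 9 = (-516 + 333) - 9 = -183 - 9 = -192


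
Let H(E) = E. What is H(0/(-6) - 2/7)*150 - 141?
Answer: -1287/7 ≈ -183.86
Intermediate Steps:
H(0/(-6) - 2/7)*150 - 141 = (0/(-6) - 2/7)*150 - 141 = (0*(-⅙) - 2*⅐)*150 - 141 = (0 - 2/7)*150 - 141 = -2/7*150 - 141 = -300/7 - 141 = -1287/7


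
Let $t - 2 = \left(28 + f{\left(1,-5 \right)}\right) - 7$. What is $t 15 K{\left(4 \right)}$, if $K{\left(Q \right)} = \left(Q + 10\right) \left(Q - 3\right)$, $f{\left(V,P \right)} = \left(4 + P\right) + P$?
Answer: $3570$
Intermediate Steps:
$f{\left(V,P \right)} = 4 + 2 P$
$K{\left(Q \right)} = \left(-3 + Q\right) \left(10 + Q\right)$ ($K{\left(Q \right)} = \left(10 + Q\right) \left(-3 + Q\right) = \left(-3 + Q\right) \left(10 + Q\right)$)
$t = 17$ ($t = 2 + \left(\left(28 + \left(4 + 2 \left(-5\right)\right)\right) - 7\right) = 2 + \left(\left(28 + \left(4 - 10\right)\right) - 7\right) = 2 + \left(\left(28 - 6\right) - 7\right) = 2 + \left(22 - 7\right) = 2 + 15 = 17$)
$t 15 K{\left(4 \right)} = 17 \cdot 15 \left(-30 + 4^{2} + 7 \cdot 4\right) = 255 \left(-30 + 16 + 28\right) = 255 \cdot 14 = 3570$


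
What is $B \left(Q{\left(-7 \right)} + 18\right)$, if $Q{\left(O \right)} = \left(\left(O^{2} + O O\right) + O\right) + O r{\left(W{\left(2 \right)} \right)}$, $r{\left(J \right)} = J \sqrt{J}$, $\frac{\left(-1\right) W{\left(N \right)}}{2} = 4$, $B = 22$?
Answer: $2398 + 2464 i \sqrt{2} \approx 2398.0 + 3484.6 i$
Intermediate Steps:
$W{\left(N \right)} = -8$ ($W{\left(N \right)} = \left(-2\right) 4 = -8$)
$r{\left(J \right)} = J^{\frac{3}{2}}$
$Q{\left(O \right)} = O + 2 O^{2} - 16 i O \sqrt{2}$ ($Q{\left(O \right)} = \left(\left(O^{2} + O O\right) + O\right) + O \left(-8\right)^{\frac{3}{2}} = \left(\left(O^{2} + O^{2}\right) + O\right) + O \left(- 16 i \sqrt{2}\right) = \left(2 O^{2} + O\right) - 16 i O \sqrt{2} = \left(O + 2 O^{2}\right) - 16 i O \sqrt{2} = O + 2 O^{2} - 16 i O \sqrt{2}$)
$B \left(Q{\left(-7 \right)} + 18\right) = 22 \left(- 7 \left(1 + 2 \left(-7\right) - 16 i \sqrt{2}\right) + 18\right) = 22 \left(- 7 \left(1 - 14 - 16 i \sqrt{2}\right) + 18\right) = 22 \left(- 7 \left(-13 - 16 i \sqrt{2}\right) + 18\right) = 22 \left(\left(91 + 112 i \sqrt{2}\right) + 18\right) = 22 \left(109 + 112 i \sqrt{2}\right) = 2398 + 2464 i \sqrt{2}$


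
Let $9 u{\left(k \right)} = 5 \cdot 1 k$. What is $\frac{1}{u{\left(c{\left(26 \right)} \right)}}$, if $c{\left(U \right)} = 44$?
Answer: $\frac{9}{220} \approx 0.040909$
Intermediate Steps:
$u{\left(k \right)} = \frac{5 k}{9}$ ($u{\left(k \right)} = \frac{5 \cdot 1 k}{9} = \frac{5 k}{9}$)
$\frac{1}{u{\left(c{\left(26 \right)} \right)}} = \frac{1}{\frac{5}{9} \cdot 44} = \frac{1}{\frac{220}{9}} = \frac{9}{220}$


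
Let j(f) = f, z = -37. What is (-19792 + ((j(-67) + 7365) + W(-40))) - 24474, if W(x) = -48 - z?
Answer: -36979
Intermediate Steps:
W(x) = -11 (W(x) = -48 - 1*(-37) = -48 + 37 = -11)
(-19792 + ((j(-67) + 7365) + W(-40))) - 24474 = (-19792 + ((-67 + 7365) - 11)) - 24474 = (-19792 + (7298 - 11)) - 24474 = (-19792 + 7287) - 24474 = -12505 - 24474 = -36979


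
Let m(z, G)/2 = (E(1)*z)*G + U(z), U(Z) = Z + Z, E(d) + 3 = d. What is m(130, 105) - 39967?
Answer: -94047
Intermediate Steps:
E(d) = -3 + d
U(Z) = 2*Z
m(z, G) = 4*z - 4*G*z (m(z, G) = 2*(((-3 + 1)*z)*G + 2*z) = 2*((-2*z)*G + 2*z) = 2*(-2*G*z + 2*z) = 2*(2*z - 2*G*z) = 4*z - 4*G*z)
m(130, 105) - 39967 = 4*130*(1 - 1*105) - 39967 = 4*130*(1 - 105) - 39967 = 4*130*(-104) - 39967 = -54080 - 39967 = -94047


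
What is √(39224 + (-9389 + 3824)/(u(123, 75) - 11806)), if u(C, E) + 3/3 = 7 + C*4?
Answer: √1253917424639/5654 ≈ 198.05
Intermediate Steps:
u(C, E) = 6 + 4*C (u(C, E) = -1 + (7 + C*4) = -1 + (7 + 4*C) = 6 + 4*C)
√(39224 + (-9389 + 3824)/(u(123, 75) - 11806)) = √(39224 + (-9389 + 3824)/((6 + 4*123) - 11806)) = √(39224 - 5565/((6 + 492) - 11806)) = √(39224 - 5565/(498 - 11806)) = √(39224 - 5565/(-11308)) = √(39224 - 5565*(-1/11308)) = √(39224 + 5565/11308) = √(443550557/11308) = √1253917424639/5654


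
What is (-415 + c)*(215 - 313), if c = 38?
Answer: 36946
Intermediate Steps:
(-415 + c)*(215 - 313) = (-415 + 38)*(215 - 313) = -377*(-98) = 36946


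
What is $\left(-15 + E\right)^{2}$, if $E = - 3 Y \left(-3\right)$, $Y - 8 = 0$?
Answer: $3249$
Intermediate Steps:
$Y = 8$ ($Y = 8 + 0 = 8$)
$E = 72$ ($E = \left(-3\right) 8 \left(-3\right) = \left(-24\right) \left(-3\right) = 72$)
$\left(-15 + E\right)^{2} = \left(-15 + 72\right)^{2} = 57^{2} = 3249$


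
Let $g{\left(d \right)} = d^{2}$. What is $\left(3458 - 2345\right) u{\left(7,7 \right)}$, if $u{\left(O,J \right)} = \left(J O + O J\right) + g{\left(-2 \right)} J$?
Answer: $140238$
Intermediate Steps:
$u{\left(O,J \right)} = 4 J + 2 J O$ ($u{\left(O,J \right)} = \left(J O + O J\right) + \left(-2\right)^{2} J = \left(J O + J O\right) + 4 J = 2 J O + 4 J = 4 J + 2 J O$)
$\left(3458 - 2345\right) u{\left(7,7 \right)} = \left(3458 - 2345\right) 2 \cdot 7 \left(2 + 7\right) = 1113 \cdot 2 \cdot 7 \cdot 9 = 1113 \cdot 126 = 140238$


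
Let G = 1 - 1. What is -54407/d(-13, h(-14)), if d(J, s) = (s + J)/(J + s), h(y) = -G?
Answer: -54407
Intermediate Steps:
G = 0
h(y) = 0 (h(y) = -1*0 = 0)
d(J, s) = 1 (d(J, s) = (J + s)/(J + s) = 1)
-54407/d(-13, h(-14)) = -54407/1 = -54407*1 = -54407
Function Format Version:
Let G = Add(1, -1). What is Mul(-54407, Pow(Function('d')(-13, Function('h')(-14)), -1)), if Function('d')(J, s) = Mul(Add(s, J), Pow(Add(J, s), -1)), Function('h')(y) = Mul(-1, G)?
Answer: -54407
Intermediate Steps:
G = 0
Function('h')(y) = 0 (Function('h')(y) = Mul(-1, 0) = 0)
Function('d')(J, s) = 1 (Function('d')(J, s) = Mul(Add(J, s), Pow(Add(J, s), -1)) = 1)
Mul(-54407, Pow(Function('d')(-13, Function('h')(-14)), -1)) = Mul(-54407, Pow(1, -1)) = Mul(-54407, 1) = -54407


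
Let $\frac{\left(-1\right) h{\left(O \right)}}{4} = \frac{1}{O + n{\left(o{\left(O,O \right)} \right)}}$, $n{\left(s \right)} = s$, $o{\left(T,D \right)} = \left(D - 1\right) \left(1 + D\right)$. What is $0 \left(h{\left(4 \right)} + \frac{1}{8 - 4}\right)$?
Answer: $0$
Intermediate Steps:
$o{\left(T,D \right)} = \left(1 + D\right) \left(-1 + D\right)$ ($o{\left(T,D \right)} = \left(-1 + D\right) \left(1 + D\right) = \left(1 + D\right) \left(-1 + D\right)$)
$h{\left(O \right)} = - \frac{4}{-1 + O + O^{2}}$ ($h{\left(O \right)} = - \frac{4}{O + \left(-1 + O^{2}\right)} = - \frac{4}{-1 + O + O^{2}}$)
$0 \left(h{\left(4 \right)} + \frac{1}{8 - 4}\right) = 0 \left(- \frac{4}{-1 + 4 + 4^{2}} + \frac{1}{8 - 4}\right) = 0 \left(- \frac{4}{-1 + 4 + 16} + \frac{1}{4}\right) = 0 \left(- \frac{4}{19} + \frac{1}{4}\right) = 0 \cdot \frac{3}{76} = 0$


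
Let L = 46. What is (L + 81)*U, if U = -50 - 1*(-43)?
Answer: -889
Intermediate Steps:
U = -7 (U = -50 + 43 = -7)
(L + 81)*U = (46 + 81)*(-7) = 127*(-7) = -889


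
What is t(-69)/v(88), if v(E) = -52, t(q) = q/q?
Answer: -1/52 ≈ -0.019231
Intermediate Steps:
t(q) = 1
t(-69)/v(88) = 1/(-52) = 1*(-1/52) = -1/52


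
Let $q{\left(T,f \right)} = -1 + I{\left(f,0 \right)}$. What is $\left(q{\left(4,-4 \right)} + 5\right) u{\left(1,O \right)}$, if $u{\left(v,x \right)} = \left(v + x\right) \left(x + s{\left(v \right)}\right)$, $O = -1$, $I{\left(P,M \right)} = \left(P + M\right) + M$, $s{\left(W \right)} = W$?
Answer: $0$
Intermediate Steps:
$I{\left(P,M \right)} = P + 2 M$ ($I{\left(P,M \right)} = \left(M + P\right) + M = P + 2 M$)
$q{\left(T,f \right)} = -1 + f$ ($q{\left(T,f \right)} = -1 + \left(f + 2 \cdot 0\right) = -1 + \left(f + 0\right) = -1 + f$)
$u{\left(v,x \right)} = \left(v + x\right)^{2}$ ($u{\left(v,x \right)} = \left(v + x\right) \left(x + v\right) = \left(v + x\right) \left(v + x\right) = \left(v + x\right)^{2}$)
$\left(q{\left(4,-4 \right)} + 5\right) u{\left(1,O \right)} = \left(\left(-1 - 4\right) + 5\right) \left(1^{2} + \left(-1\right)^{2} + 2 \cdot 1 \left(-1\right)\right) = \left(-5 + 5\right) \left(1 + 1 - 2\right) = 0 \cdot 0 = 0$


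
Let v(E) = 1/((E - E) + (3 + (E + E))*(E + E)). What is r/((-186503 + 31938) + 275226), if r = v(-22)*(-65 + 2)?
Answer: -63/217672444 ≈ -2.8943e-7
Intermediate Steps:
v(E) = 1/(2*E*(3 + 2*E)) (v(E) = 1/(0 + (3 + 2*E)*(2*E)) = 1/(0 + 2*E*(3 + 2*E)) = 1/(2*E*(3 + 2*E)))
r = -63/1804 (r = ((1/2)/(-22*(3 + 2*(-22))))*(-65 + 2) = ((1/2)*(-1/22)/(3 - 44))*(-63) = ((1/2)*(-1/22)/(-41))*(-63) = ((1/2)*(-1/22)*(-1/41))*(-63) = (1/1804)*(-63) = -63/1804 ≈ -0.034922)
r/((-186503 + 31938) + 275226) = -63/(1804*((-186503 + 31938) + 275226)) = -63/(1804*(-154565 + 275226)) = -63/1804/120661 = -63/1804*1/120661 = -63/217672444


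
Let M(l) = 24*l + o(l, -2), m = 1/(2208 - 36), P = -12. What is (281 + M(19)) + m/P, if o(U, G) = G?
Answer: 19157039/26064 ≈ 735.00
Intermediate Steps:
m = 1/2172 ≈ 0.00046040
M(l) = -2 + 24*l (M(l) = 24*l - 2 = -2 + 24*l)
(281 + M(19)) + m/P = (281 + (-2 + 24*19)) + (1/2172)/(-12) = (281 + (-2 + 456)) + (1/2172)*(-1/12) = (281 + 454) - 1/26064 = 735 - 1/26064 = 19157039/26064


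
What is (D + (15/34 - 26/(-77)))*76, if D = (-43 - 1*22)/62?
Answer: -831288/40579 ≈ -20.486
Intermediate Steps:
D = -65/62 (D = (-43 - 22)*(1/62) = -65*1/62 = -65/62 ≈ -1.0484)
(D + (15/34 - 26/(-77)))*76 = (-65/62 + (15/34 - 26/(-77)))*76 = (-65/62 + (15*(1/34) - 26*(-1/77)))*76 = (-65/62 + (15/34 + 26/77))*76 = (-65/62 + 2039/2618)*76 = -10938/40579*76 = -831288/40579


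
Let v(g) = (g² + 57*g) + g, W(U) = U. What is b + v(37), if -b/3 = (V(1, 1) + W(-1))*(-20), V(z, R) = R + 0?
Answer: 3515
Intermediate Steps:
v(g) = g² + 58*g
V(z, R) = R
b = 0 (b = -3*(1 - 1)*(-20) = -0*(-20) = -3*0 = 0)
b + v(37) = 0 + 37*(58 + 37) = 0 + 37*95 = 0 + 3515 = 3515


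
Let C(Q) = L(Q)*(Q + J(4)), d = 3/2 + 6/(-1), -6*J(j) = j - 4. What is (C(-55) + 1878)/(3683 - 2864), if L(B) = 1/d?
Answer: 17012/7371 ≈ 2.3080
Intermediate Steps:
J(j) = ⅔ - j/6 (J(j) = -(j - 4)/6 = -(-4 + j)/6 = ⅔ - j/6)
d = -9/2 (d = 3*(½) + 6*(-1) = 3/2 - 6 = -9/2 ≈ -4.5000)
L(B) = -2/9 (L(B) = 1/(-9/2) = 1*(-2/9) = -2/9)
C(Q) = -2*Q/9 (C(Q) = -2*(Q + (⅔ - ⅙*4))/9 = -2*(Q + (⅔ - ⅔))/9 = -2*(Q + 0)/9 = -2*Q/9)
(C(-55) + 1878)/(3683 - 2864) = (-2/9*(-55) + 1878)/(3683 - 2864) = (110/9 + 1878)/819 = (17012/9)*(1/819) = 17012/7371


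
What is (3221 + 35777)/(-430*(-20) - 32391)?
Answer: -1054/643 ≈ -1.6392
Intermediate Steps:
(3221 + 35777)/(-430*(-20) - 32391) = 38998/(8600 - 32391) = 38998/(-23791) = 38998*(-1/23791) = -1054/643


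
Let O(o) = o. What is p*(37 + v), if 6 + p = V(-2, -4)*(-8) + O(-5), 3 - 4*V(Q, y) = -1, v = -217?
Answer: 3420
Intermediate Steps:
V(Q, y) = 1 (V(Q, y) = ¾ - ¼*(-1) = ¾ + ¼ = 1)
p = -19 (p = -6 + (1*(-8) - 5) = -6 + (-8 - 5) = -6 - 13 = -19)
p*(37 + v) = -19*(37 - 217) = -19*(-180) = 3420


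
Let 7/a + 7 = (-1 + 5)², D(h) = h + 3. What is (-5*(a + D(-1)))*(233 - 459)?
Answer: 28250/9 ≈ 3138.9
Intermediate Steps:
D(h) = 3 + h
a = 7/9 (a = 7/(-7 + (-1 + 5)²) = 7/(-7 + 4²) = 7/(-7 + 16) = 7/9 ≈ 0.77778)
(-5*(a + D(-1)))*(233 - 459) = (-5*(7/9 + (3 - 1)))*(233 - 459) = -5*(7/9 + 2)*(-226) = -5*25/9*(-226) = -125/9*(-226) = 28250/9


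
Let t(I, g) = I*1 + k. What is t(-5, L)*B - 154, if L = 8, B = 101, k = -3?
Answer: -962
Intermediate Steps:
t(I, g) = -3 + I (t(I, g) = I*1 - 3 = I - 3 = -3 + I)
t(-5, L)*B - 154 = (-3 - 5)*101 - 154 = -8*101 - 154 = -808 - 154 = -962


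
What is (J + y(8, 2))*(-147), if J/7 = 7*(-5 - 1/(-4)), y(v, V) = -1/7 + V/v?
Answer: 68397/2 ≈ 34199.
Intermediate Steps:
y(v, V) = -⅐ + V/v (y(v, V) = -1*⅐ + V/v = -⅐ + V/v)
J = -931/4 (J = 7*(7*(-5 - 1/(-4))) = 7*(7*(-5 - 1*(-¼))) = 7*(7*(-5 + ¼)) = 7*(7*(-19/4)) = 7*(-133/4) = -931/4 ≈ -232.75)
(J + y(8, 2))*(-147) = (-931/4 + (2 - ⅐*8)/8)*(-147) = (-931/4 + (2 - 8/7)/8)*(-147) = (-931/4 + (⅛)*(6/7))*(-147) = (-931/4 + 3/28)*(-147) = -3257/14*(-147) = 68397/2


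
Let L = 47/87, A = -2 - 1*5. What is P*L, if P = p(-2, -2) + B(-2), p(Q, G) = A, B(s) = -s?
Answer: -235/87 ≈ -2.7011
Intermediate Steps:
A = -7 (A = -2 - 5 = -7)
L = 47/87 (L = 47*(1/87) = 47/87 ≈ 0.54023)
p(Q, G) = -7
P = -5 (P = -7 - 1*(-2) = -7 + 2 = -5)
P*L = -5*47/87 = -235/87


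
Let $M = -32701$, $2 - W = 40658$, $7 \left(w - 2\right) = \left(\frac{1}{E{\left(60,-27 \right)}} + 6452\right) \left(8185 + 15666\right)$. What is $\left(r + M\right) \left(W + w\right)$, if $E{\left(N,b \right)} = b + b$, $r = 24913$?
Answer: $- \frac{10766245612210}{63} \approx -1.7089 \cdot 10^{11}$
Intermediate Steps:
$E{\left(N,b \right)} = 2 b$
$w = \frac{8309856113}{378}$ ($w = 2 + \frac{\left(\frac{1}{2 \left(-27\right)} + 6452\right) \left(8185 + 15666\right)}{7} = 2 + \frac{\left(\frac{1}{-54} + 6452\right) 23851}{7} = 2 + \frac{\left(- \frac{1}{54} + 6452\right) 23851}{7} = 2 + \frac{\frac{348407}{54} \cdot 23851}{7} = 2 + \frac{1}{7} \cdot \frac{8309855357}{54} = 2 + \frac{8309855357}{378} = \frac{8309856113}{378} \approx 2.1984 \cdot 10^{7}$)
$W = -40656$ ($W = 2 - 40658 = -40656$)
$\left(r + M\right) \left(W + w\right) = \left(24913 - 32701\right) \left(-40656 + \frac{8309856113}{378}\right) = \left(-7788\right) \frac{8294488145}{378} = - \frac{10766245612210}{63}$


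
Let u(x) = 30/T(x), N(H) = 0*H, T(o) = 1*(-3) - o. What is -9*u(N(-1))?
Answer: 90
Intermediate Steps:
T(o) = -3 - o
N(H) = 0
u(x) = 30/(-3 - x)
-9*u(N(-1)) = -(-270)/(3 + 0) = -(-270)/3 = -9*(-10) = 90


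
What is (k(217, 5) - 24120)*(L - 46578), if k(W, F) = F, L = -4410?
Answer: 1229575620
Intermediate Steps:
(k(217, 5) - 24120)*(L - 46578) = (5 - 24120)*(-4410 - 46578) = -24115*(-50988) = 1229575620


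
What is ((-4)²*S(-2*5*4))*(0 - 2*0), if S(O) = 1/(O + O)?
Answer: 0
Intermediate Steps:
S(O) = 1/(2*O)
((-4)²*S(-2*5*4))*(0 - 2*0) = ((-4)²*(1/(2*((-2*5*4)))))*(0 - 2*0) = (16*(1/(2*((-10*4)))))*(0 + 0) = (16*((½)/(-40)))*0 = (16*((½)*(-1/40)))*0 = (16*(-1/80))*0 = -⅕*0 = 0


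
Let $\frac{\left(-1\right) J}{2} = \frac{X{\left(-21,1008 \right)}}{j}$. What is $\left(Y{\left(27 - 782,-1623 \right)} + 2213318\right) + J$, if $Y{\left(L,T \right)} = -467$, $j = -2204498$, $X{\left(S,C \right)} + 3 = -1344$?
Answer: $\frac{2439112800552}{1102249} \approx 2.2129 \cdot 10^{6}$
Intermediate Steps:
$X{\left(S,C \right)} = -1347$ ($X{\left(S,C \right)} = -3 - 1344 = -1347$)
$J = - \frac{1347}{1102249}$ ($J = - 2 \left(- \frac{1347}{-2204498}\right) = - 2 \left(\left(-1347\right) \left(- \frac{1}{2204498}\right)\right) = \left(-2\right) \frac{1347}{2204498} = - \frac{1347}{1102249} \approx -0.001222$)
$\left(Y{\left(27 - 782,-1623 \right)} + 2213318\right) + J = \left(-467 + 2213318\right) - \frac{1347}{1102249} = 2212851 - \frac{1347}{1102249} = \frac{2439112800552}{1102249}$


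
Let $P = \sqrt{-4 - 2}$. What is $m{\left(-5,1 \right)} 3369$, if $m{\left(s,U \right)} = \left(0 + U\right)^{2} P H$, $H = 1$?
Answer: $3369 i \sqrt{6} \approx 8252.3 i$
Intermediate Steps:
$P = i \sqrt{6}$ ($P = \sqrt{-6} = i \sqrt{6} \approx 2.4495 i$)
$m{\left(s,U \right)} = i \sqrt{6} U^{2}$ ($m{\left(s,U \right)} = \left(0 + U\right)^{2} i \sqrt{6} \cdot 1 = U^{2} i \sqrt{6} \cdot 1 = i \sqrt{6} U^{2} \cdot 1 = i \sqrt{6} U^{2}$)
$m{\left(-5,1 \right)} 3369 = i \sqrt{6} \cdot 1^{2} \cdot 3369 = i \sqrt{6} \cdot 1 \cdot 3369 = i \sqrt{6} \cdot 3369 = 3369 i \sqrt{6}$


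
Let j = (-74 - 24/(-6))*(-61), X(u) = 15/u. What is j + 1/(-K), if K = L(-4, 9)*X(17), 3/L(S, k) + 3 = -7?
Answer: 38464/9 ≈ 4273.8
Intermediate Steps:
L(S, k) = -3/10 (L(S, k) = 3/(-3 - 7) = 3/(-10) = 3*(-1/10) = -3/10)
j = 4270 (j = (-74 - 24*(-1/6))*(-61) = (-74 + 4)*(-61) = -70*(-61) = 4270)
K = -9/34 (K = -9/(2*17) = -3/10*15/17 = -9/34 ≈ -0.26471)
j + 1/(-K) = 4270 + 1/(-1*(-9/34)) = 4270 + 1/(9/34) = 4270 + 34/9 = 38464/9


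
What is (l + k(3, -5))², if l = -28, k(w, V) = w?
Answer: 625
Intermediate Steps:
(l + k(3, -5))² = (-28 + 3)² = (-25)² = 625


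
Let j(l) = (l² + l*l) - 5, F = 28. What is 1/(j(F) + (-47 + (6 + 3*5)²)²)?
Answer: 1/156799 ≈ 6.3776e-6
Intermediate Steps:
j(l) = -5 + 2*l² (j(l) = (l² + l²) - 5 = 2*l² - 5 = -5 + 2*l²)
1/(j(F) + (-47 + (6 + 3*5)²)²) = 1/((-5 + 2*28²) + (-47 + (6 + 3*5)²)²) = 1/((-5 + 2*784) + (-47 + (6 + 15)²)²) = 1/((-5 + 1568) + (-47 + 21²)²) = 1/(1563 + (-47 + 441)²) = 1/(1563 + 394²) = 1/(1563 + 155236) = 1/156799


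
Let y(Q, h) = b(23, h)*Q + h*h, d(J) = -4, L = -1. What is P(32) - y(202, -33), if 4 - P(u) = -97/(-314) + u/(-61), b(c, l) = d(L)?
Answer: -5301527/19154 ≈ -276.78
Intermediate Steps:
b(c, l) = -4
y(Q, h) = h² - 4*Q (y(Q, h) = -4*Q + h*h = -4*Q + h² = h² - 4*Q)
P(u) = 1159/314 + u/61 (P(u) = 4 - (-97/(-314) + u/(-61)) = 4 - (-97*(-1/314) + u*(-1/61)) = 4 - (97/314 - u/61) = 4 + (-97/314 + u/61) = 1159/314 + u/61)
P(32) - y(202, -33) = (1159/314 + (1/61)*32) - ((-33)² - 4*202) = (1159/314 + 32/61) - (1089 - 808) = 80747/19154 - 1*281 = 80747/19154 - 281 = -5301527/19154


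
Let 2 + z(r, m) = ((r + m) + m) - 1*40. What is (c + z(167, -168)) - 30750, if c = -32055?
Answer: -63016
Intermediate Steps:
z(r, m) = -42 + r + 2*m (z(r, m) = -2 + (((r + m) + m) - 1*40) = -2 + (((m + r) + m) - 40) = -2 + ((r + 2*m) - 40) = -2 + (-40 + r + 2*m) = -42 + r + 2*m)
(c + z(167, -168)) - 30750 = (-32055 + (-42 + 167 + 2*(-168))) - 30750 = (-32055 + (-42 + 167 - 336)) - 30750 = (-32055 - 211) - 30750 = -32266 - 30750 = -63016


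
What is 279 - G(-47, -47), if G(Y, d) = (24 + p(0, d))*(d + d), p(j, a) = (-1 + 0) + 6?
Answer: 3005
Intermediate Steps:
p(j, a) = 5 (p(j, a) = -1 + 6 = 5)
G(Y, d) = 58*d (G(Y, d) = (24 + 5)*(d + d) = 29*(2*d) = 58*d)
279 - G(-47, -47) = 279 - 58*(-47) = 279 - 1*(-2726) = 279 + 2726 = 3005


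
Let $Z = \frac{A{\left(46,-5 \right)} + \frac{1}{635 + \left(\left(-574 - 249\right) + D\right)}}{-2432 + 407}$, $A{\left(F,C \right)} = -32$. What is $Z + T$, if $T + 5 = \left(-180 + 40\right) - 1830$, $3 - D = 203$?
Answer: $- \frac{517248361}{261900} \approx -1975.0$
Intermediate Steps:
$D = -200$ ($D = 3 - 203 = -200$)
$Z = \frac{4139}{261900}$ ($Z = \frac{-32 + \frac{1}{635 - 1023}}{-2432 + 407} = \frac{-32 + \frac{1}{635 - 1023}}{-2025} = \left(-32 + \frac{1}{635 - 1023}\right) \left(- \frac{1}{2025}\right) = \left(-32 + \frac{1}{-388}\right) \left(- \frac{1}{2025}\right) = \left(-32 - \frac{1}{388}\right) \left(- \frac{1}{2025}\right) = \left(- \frac{12417}{388}\right) \left(- \frac{1}{2025}\right) = \frac{4139}{261900} \approx 0.015804$)
$T = -1975$ ($T = -5 + \left(\left(-180 + 40\right) - 1830\right) = -5 - 1970 = -1975$)
$Z + T = \frac{4139}{261900} - 1975 = - \frac{517248361}{261900}$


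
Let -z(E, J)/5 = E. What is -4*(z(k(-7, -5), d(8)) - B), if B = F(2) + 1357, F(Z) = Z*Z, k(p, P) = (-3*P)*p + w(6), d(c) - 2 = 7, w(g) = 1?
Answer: 3364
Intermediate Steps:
d(c) = 9 (d(c) = 2 + 7 = 9)
k(p, P) = 1 - 3*P*p (k(p, P) = (-3*P)*p + 1 = -3*P*p + 1 = 1 - 3*P*p)
F(Z) = Z²
z(E, J) = -5*E
B = 1361 (B = 2² + 1357 = 4 + 1357 = 1361)
-4*(z(k(-7, -5), d(8)) - B) = -4*(-5*(1 - 3*(-5)*(-7)) - 1*1361) = -4*(-5*(1 - 105) - 1361) = -4*(-5*(-104) - 1361) = -4*(520 - 1361) = -4*(-841) = 3364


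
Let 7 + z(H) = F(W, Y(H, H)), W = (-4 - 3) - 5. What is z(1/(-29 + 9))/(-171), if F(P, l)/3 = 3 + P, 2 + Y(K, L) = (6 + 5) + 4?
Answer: 34/171 ≈ 0.19883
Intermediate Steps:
Y(K, L) = 13 (Y(K, L) = -2 + ((6 + 5) + 4) = -2 + (11 + 4) = -2 + 15 = 13)
W = -12 (W = -7 - 5 = -12)
F(P, l) = 9 + 3*P (F(P, l) = 3*(3 + P) = 9 + 3*P)
z(H) = -34 (z(H) = -7 + (9 + 3*(-12)) = -7 + (9 - 36) = -7 - 27 = -34)
z(1/(-29 + 9))/(-171) = -34/(-171) = -34*(-1/171) = 34/171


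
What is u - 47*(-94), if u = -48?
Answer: 4370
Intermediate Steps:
u - 47*(-94) = -48 - 47*(-94) = -48 + 4418 = 4370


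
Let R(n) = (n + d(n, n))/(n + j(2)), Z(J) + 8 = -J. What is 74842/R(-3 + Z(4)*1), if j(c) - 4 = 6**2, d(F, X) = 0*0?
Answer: -374210/3 ≈ -1.2474e+5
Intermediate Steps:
Z(J) = -8 - J
d(F, X) = 0
j(c) = 40 (j(c) = 4 + 6**2 = 4 + 36 = 40)
R(n) = n/(40 + n) (R(n) = (n + 0)/(n + 40) = n/(40 + n))
74842/R(-3 + Z(4)*1) = 74842/(((-3 + (-8 - 1*4)*1)/(40 + (-3 + (-8 - 1*4)*1)))) = 74842/(((-3 + (-8 - 4)*1)/(40 + (-3 + (-8 - 4)*1)))) = 74842/(((-3 - 12*1)/(40 + (-3 - 12*1)))) = 74842/(((-3 - 12)/(40 + (-3 - 12)))) = 74842/((-15/(40 - 15))) = 74842/((-15/25)) = 74842/((-15*1/25)) = 74842/(-3/5) = 74842*(-5/3) = -374210/3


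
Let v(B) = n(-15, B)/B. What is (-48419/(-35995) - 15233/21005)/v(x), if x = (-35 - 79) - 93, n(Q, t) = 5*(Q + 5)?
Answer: 421856334/164364125 ≈ 2.5666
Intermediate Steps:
n(Q, t) = 25 + 5*Q (n(Q, t) = 5*(5 + Q) = 25 + 5*Q)
x = -207 (x = -114 - 93 = -207)
v(B) = -50/B (v(B) = (25 + 5*(-15))/B = (25 - 75)/B = -50/B)
(-48419/(-35995) - 15233/21005)/v(x) = (-48419/(-35995) - 15233/21005)/((-50/(-207))) = (-48419*(-1/35995) - 15233*1/21005)/((-50*(-1/207))) = (48419/35995 - 15233/21005)/(50/207) = (93745852/151214995)*(207/50) = 421856334/164364125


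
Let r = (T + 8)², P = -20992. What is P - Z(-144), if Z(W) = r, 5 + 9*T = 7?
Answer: -1705828/81 ≈ -21060.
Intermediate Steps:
T = 2/9 (T = -5/9 + (⅑)*7 = -5/9 + 7/9 = 2/9 ≈ 0.22222)
r = 5476/81 (r = (2/9 + 8)² = (74/9)² = 5476/81 ≈ 67.605)
Z(W) = 5476/81
P - Z(-144) = -20992 - 1*5476/81 = -20992 - 5476/81 = -1705828/81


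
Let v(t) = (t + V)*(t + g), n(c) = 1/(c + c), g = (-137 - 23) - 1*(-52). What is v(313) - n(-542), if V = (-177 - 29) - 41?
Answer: 14666521/1084 ≈ 13530.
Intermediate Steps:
g = -108 (g = -160 + 52 = -108)
n(c) = 1/(2*c)
V = -247 (V = -206 - 41 = -247)
v(t) = (-247 + t)*(-108 + t) (v(t) = (t - 247)*(t - 108) = (-247 + t)*(-108 + t))
v(313) - n(-542) = (26676 + 313² - 355*313) - 1/(2*(-542)) = (26676 + 97969 - 111115) - (-1)/(2*542) = 13530 - 1*(-1/1084) = 13530 + 1/1084 = 14666521/1084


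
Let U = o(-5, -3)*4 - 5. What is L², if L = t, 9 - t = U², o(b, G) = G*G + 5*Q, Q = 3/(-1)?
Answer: 692224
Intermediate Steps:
Q = -3 (Q = 3*(-1) = -3)
o(b, G) = -15 + G² (o(b, G) = G*G + 5*(-3) = G² - 15 = -15 + G²)
U = -29 (U = (-15 + (-3)²)*4 - 5 = (-15 + 9)*4 - 5 = -6*4 - 5 = -24 - 5 = -29)
t = -832 (t = 9 - 1*(-29)² = 9 - 1*841 = 9 - 841 = -832)
L = -832
L² = (-832)² = 692224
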